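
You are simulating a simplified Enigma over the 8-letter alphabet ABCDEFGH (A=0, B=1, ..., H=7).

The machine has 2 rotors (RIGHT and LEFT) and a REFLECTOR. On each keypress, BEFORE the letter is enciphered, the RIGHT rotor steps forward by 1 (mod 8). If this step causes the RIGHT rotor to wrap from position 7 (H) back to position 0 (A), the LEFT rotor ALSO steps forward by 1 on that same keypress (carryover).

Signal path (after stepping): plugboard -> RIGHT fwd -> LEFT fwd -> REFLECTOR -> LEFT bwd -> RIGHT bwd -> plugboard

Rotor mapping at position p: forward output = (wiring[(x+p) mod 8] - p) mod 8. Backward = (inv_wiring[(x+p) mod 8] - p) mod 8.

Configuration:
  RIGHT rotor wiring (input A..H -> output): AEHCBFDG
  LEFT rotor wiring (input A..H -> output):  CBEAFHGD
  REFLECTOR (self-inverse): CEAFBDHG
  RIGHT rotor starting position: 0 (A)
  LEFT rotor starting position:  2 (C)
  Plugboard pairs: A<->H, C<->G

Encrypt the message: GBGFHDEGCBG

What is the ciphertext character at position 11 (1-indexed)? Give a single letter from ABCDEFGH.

Char 1 ('G'): step: R->1, L=2; G->plug->C->R->B->L->G->refl->H->L'->H->R'->H->plug->A
Char 2 ('B'): step: R->2, L=2; B->plug->B->R->A->L->C->refl->A->L'->G->R'->G->plug->C
Char 3 ('G'): step: R->3, L=2; G->plug->C->R->C->L->D->refl->F->L'->D->R'->E->plug->E
Char 4 ('F'): step: R->4, L=2; F->plug->F->R->A->L->C->refl->A->L'->G->R'->H->plug->A
Char 5 ('H'): step: R->5, L=2; H->plug->A->R->A->L->C->refl->A->L'->G->R'->B->plug->B
Char 6 ('D'): step: R->6, L=2; D->plug->D->R->G->L->A->refl->C->L'->A->R'->B->plug->B
Char 7 ('E'): step: R->7, L=2; E->plug->E->R->D->L->F->refl->D->L'->C->R'->F->plug->F
Char 8 ('G'): step: R->0, L->3 (L advanced); G->plug->C->R->H->L->B->refl->E->L'->C->R'->D->plug->D
Char 9 ('C'): step: R->1, L=3; C->plug->G->R->F->L->H->refl->G->L'->G->R'->B->plug->B
Char 10 ('B'): step: R->2, L=3; B->plug->B->R->A->L->F->refl->D->L'->D->R'->D->plug->D
Char 11 ('G'): step: R->3, L=3; G->plug->C->R->C->L->E->refl->B->L'->H->R'->A->plug->H

H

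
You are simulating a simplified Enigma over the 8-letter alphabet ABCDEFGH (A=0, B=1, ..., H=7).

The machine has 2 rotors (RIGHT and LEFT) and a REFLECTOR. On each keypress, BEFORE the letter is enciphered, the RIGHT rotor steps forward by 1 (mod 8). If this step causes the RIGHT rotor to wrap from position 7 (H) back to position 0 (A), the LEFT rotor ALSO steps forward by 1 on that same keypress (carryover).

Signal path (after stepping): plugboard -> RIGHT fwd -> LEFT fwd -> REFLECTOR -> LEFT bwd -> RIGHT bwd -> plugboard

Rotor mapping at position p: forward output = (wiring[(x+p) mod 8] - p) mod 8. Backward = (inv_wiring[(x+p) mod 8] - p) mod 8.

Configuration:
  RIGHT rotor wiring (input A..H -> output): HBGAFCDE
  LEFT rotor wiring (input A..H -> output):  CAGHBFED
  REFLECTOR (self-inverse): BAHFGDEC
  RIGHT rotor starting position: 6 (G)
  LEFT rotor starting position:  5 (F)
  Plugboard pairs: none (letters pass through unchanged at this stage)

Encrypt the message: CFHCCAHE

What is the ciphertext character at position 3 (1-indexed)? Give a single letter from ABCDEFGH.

Char 1 ('C'): step: R->7, L=5; C->plug->C->R->C->L->G->refl->E->L'->H->R'->D->plug->D
Char 2 ('F'): step: R->0, L->6 (L advanced); F->plug->F->R->C->L->E->refl->G->L'->A->R'->D->plug->D
Char 3 ('H'): step: R->1, L=6; H->plug->H->R->G->L->D->refl->F->L'->B->R'->E->plug->E

E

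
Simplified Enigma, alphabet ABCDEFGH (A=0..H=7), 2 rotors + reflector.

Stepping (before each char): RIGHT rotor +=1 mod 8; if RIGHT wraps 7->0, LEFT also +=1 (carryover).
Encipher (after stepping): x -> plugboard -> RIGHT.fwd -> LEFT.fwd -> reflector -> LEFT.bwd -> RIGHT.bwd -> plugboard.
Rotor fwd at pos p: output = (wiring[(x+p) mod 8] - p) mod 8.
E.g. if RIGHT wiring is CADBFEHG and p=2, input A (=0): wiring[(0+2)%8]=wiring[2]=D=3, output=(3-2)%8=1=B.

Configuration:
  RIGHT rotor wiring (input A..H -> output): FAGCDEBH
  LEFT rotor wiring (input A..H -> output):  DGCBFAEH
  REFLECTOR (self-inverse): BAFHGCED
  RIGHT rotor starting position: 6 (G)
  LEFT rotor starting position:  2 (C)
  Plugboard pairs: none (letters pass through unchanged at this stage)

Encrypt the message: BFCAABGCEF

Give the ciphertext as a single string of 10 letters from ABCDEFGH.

Answer: ABDBDFEHGE

Derivation:
Char 1 ('B'): step: R->7, L=2; B->plug->B->R->G->L->B->refl->A->L'->A->R'->A->plug->A
Char 2 ('F'): step: R->0, L->3 (L advanced); F->plug->F->R->E->L->E->refl->G->L'->A->R'->B->plug->B
Char 3 ('C'): step: R->1, L=3; C->plug->C->R->B->L->C->refl->F->L'->C->R'->D->plug->D
Char 4 ('A'): step: R->2, L=3; A->plug->A->R->E->L->E->refl->G->L'->A->R'->B->plug->B
Char 5 ('A'): step: R->3, L=3; A->plug->A->R->H->L->H->refl->D->L'->G->R'->D->plug->D
Char 6 ('B'): step: R->4, L=3; B->plug->B->R->A->L->G->refl->E->L'->E->R'->F->plug->F
Char 7 ('G'): step: R->5, L=3; G->plug->G->R->F->L->A->refl->B->L'->D->R'->E->plug->E
Char 8 ('C'): step: R->6, L=3; C->plug->C->R->H->L->H->refl->D->L'->G->R'->H->plug->H
Char 9 ('E'): step: R->7, L=3; E->plug->E->R->D->L->B->refl->A->L'->F->R'->G->plug->G
Char 10 ('F'): step: R->0, L->4 (L advanced); F->plug->F->R->E->L->H->refl->D->L'->D->R'->E->plug->E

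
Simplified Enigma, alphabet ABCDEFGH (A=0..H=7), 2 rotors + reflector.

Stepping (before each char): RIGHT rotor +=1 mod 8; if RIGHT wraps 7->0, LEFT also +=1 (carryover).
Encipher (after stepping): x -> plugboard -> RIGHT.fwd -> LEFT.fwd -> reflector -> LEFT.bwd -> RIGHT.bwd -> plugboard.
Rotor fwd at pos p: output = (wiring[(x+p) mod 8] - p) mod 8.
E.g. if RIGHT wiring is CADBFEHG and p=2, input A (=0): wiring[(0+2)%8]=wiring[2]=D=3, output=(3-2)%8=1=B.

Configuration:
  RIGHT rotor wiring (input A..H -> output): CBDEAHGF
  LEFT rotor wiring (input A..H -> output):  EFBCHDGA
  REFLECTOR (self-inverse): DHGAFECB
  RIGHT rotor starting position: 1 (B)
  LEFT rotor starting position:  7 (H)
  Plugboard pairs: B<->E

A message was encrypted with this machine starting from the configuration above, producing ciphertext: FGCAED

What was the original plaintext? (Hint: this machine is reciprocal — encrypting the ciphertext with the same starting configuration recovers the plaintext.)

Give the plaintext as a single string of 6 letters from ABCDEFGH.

Char 1 ('F'): step: R->2, L=7; F->plug->F->R->D->L->C->refl->G->L'->C->R'->B->plug->E
Char 2 ('G'): step: R->3, L=7; G->plug->G->R->G->L->E->refl->F->L'->B->R'->A->plug->A
Char 3 ('C'): step: R->4, L=7; C->plug->C->R->C->L->G->refl->C->L'->D->R'->B->plug->E
Char 4 ('A'): step: R->5, L=7; A->plug->A->R->C->L->G->refl->C->L'->D->R'->H->plug->H
Char 5 ('E'): step: R->6, L=7; E->plug->B->R->H->L->H->refl->B->L'->A->R'->A->plug->A
Char 6 ('D'): step: R->7, L=7; D->plug->D->R->E->L->D->refl->A->L'->F->R'->E->plug->B

Answer: EAEHAB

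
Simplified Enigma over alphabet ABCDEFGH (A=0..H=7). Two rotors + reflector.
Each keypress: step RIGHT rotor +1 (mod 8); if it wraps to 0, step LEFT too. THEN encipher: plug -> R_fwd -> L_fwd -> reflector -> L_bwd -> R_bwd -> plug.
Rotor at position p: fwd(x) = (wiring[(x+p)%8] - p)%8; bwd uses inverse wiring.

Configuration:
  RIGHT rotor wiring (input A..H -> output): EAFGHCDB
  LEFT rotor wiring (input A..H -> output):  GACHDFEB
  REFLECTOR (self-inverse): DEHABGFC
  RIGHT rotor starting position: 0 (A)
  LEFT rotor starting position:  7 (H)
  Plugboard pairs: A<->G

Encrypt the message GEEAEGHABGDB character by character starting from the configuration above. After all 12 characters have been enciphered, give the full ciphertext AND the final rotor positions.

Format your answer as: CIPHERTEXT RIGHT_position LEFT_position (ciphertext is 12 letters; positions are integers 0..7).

Answer: DDCECDAFEAAC 4 0

Derivation:
Char 1 ('G'): step: R->1, L=7; G->plug->A->R->H->L->F->refl->G->L'->G->R'->D->plug->D
Char 2 ('E'): step: R->2, L=7; E->plug->E->R->B->L->H->refl->C->L'->A->R'->D->plug->D
Char 3 ('E'): step: R->3, L=7; E->plug->E->R->G->L->G->refl->F->L'->H->R'->C->plug->C
Char 4 ('A'): step: R->4, L=7; A->plug->G->R->B->L->H->refl->C->L'->A->R'->E->plug->E
Char 5 ('E'): step: R->5, L=7; E->plug->E->R->D->L->D->refl->A->L'->E->R'->C->plug->C
Char 6 ('G'): step: R->6, L=7; G->plug->A->R->F->L->E->refl->B->L'->C->R'->D->plug->D
Char 7 ('H'): step: R->7, L=7; H->plug->H->R->E->L->A->refl->D->L'->D->R'->G->plug->A
Char 8 ('A'): step: R->0, L->0 (L advanced); A->plug->G->R->D->L->H->refl->C->L'->C->R'->F->plug->F
Char 9 ('B'): step: R->1, L=0; B->plug->B->R->E->L->D->refl->A->L'->B->R'->E->plug->E
Char 10 ('G'): step: R->2, L=0; G->plug->A->R->D->L->H->refl->C->L'->C->R'->G->plug->A
Char 11 ('D'): step: R->3, L=0; D->plug->D->R->A->L->G->refl->F->L'->F->R'->G->plug->A
Char 12 ('B'): step: R->4, L=0; B->plug->B->R->G->L->E->refl->B->L'->H->R'->C->plug->C
Final: ciphertext=DDCECDAFEAAC, RIGHT=4, LEFT=0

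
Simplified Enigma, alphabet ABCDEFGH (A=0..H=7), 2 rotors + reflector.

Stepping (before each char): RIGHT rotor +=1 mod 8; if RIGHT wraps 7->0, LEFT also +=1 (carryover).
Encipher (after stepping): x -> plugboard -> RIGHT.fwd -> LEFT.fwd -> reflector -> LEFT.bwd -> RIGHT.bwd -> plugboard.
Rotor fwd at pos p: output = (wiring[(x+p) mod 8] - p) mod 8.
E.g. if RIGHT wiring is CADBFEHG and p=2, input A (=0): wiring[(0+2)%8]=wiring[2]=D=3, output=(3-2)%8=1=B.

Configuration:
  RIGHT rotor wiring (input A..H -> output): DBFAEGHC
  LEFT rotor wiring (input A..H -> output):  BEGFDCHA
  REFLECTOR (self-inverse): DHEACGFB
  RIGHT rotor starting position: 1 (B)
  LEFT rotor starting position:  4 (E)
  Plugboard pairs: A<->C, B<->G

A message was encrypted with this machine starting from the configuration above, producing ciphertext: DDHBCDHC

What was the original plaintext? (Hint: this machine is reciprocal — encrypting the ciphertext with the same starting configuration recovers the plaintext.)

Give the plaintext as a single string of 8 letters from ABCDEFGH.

Answer: BGBDGCFA

Derivation:
Char 1 ('D'): step: R->2, L=4; D->plug->D->R->E->L->F->refl->G->L'->B->R'->G->plug->B
Char 2 ('D'): step: R->3, L=4; D->plug->D->R->E->L->F->refl->G->L'->B->R'->B->plug->G
Char 3 ('H'): step: R->4, L=4; H->plug->H->R->E->L->F->refl->G->L'->B->R'->G->plug->B
Char 4 ('B'): step: R->5, L=4; B->plug->G->R->D->L->E->refl->C->L'->G->R'->D->plug->D
Char 5 ('C'): step: R->6, L=4; C->plug->A->R->B->L->G->refl->F->L'->E->R'->B->plug->G
Char 6 ('D'): step: R->7, L=4; D->plug->D->R->G->L->C->refl->E->L'->D->R'->A->plug->C
Char 7 ('H'): step: R->0, L->5 (L advanced); H->plug->H->R->C->L->D->refl->A->L'->G->R'->F->plug->F
Char 8 ('C'): step: R->1, L=5; C->plug->A->R->A->L->F->refl->G->L'->H->R'->C->plug->A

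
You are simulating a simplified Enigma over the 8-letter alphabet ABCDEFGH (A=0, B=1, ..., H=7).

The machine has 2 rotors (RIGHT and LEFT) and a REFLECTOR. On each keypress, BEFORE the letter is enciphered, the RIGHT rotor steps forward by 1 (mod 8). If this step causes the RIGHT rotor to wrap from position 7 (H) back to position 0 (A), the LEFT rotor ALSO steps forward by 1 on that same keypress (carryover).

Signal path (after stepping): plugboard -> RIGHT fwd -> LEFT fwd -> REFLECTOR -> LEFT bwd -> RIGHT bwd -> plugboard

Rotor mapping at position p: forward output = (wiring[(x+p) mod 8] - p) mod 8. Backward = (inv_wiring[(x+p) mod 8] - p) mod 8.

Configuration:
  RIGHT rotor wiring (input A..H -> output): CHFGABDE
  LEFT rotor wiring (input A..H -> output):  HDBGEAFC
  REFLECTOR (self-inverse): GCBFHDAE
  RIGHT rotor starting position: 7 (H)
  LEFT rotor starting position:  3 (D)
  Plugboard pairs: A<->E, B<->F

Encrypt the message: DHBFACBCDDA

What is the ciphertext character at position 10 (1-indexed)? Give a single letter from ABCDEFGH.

Char 1 ('D'): step: R->0, L->4 (L advanced); D->plug->D->R->G->L->F->refl->D->L'->E->R'->H->plug->H
Char 2 ('H'): step: R->1, L=4; H->plug->H->R->B->L->E->refl->H->L'->F->R'->C->plug->C
Char 3 ('B'): step: R->2, L=4; B->plug->F->R->C->L->B->refl->C->L'->H->R'->D->plug->D
Char 4 ('F'): step: R->3, L=4; F->plug->B->R->F->L->H->refl->E->L'->B->R'->E->plug->A
Char 5 ('A'): step: R->4, L=4; A->plug->E->R->G->L->F->refl->D->L'->E->R'->A->plug->E
Char 6 ('C'): step: R->5, L=4; C->plug->C->R->H->L->C->refl->B->L'->C->R'->E->plug->A
Char 7 ('B'): step: R->6, L=4; B->plug->F->R->A->L->A->refl->G->L'->D->R'->H->plug->H
Char 8 ('C'): step: R->7, L=4; C->plug->C->R->A->L->A->refl->G->L'->D->R'->B->plug->F
Char 9 ('D'): step: R->0, L->5 (L advanced); D->plug->D->R->G->L->B->refl->C->L'->D->R'->G->plug->G
Char 10 ('D'): step: R->1, L=5; D->plug->D->R->H->L->H->refl->E->L'->F->R'->C->plug->C

C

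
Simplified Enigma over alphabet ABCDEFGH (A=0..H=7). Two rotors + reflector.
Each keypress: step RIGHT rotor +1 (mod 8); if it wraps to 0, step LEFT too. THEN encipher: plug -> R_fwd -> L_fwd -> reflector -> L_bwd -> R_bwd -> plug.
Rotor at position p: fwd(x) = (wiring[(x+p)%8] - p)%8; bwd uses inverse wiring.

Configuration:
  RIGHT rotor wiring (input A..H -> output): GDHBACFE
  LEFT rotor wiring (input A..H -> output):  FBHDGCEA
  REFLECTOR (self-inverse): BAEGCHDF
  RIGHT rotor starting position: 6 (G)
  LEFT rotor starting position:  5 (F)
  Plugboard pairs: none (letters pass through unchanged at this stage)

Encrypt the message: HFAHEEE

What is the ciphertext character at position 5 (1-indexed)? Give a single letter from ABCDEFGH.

Char 1 ('H'): step: R->7, L=5; H->plug->H->R->G->L->G->refl->D->L'->C->R'->E->plug->E
Char 2 ('F'): step: R->0, L->6 (L advanced); F->plug->F->R->C->L->H->refl->F->L'->F->R'->G->plug->G
Char 3 ('A'): step: R->1, L=6; A->plug->A->R->C->L->H->refl->F->L'->F->R'->H->plug->H
Char 4 ('H'): step: R->2, L=6; H->plug->H->R->B->L->C->refl->E->L'->H->R'->B->plug->B
Char 5 ('E'): step: R->3, L=6; E->plug->E->R->B->L->C->refl->E->L'->H->R'->C->plug->C

C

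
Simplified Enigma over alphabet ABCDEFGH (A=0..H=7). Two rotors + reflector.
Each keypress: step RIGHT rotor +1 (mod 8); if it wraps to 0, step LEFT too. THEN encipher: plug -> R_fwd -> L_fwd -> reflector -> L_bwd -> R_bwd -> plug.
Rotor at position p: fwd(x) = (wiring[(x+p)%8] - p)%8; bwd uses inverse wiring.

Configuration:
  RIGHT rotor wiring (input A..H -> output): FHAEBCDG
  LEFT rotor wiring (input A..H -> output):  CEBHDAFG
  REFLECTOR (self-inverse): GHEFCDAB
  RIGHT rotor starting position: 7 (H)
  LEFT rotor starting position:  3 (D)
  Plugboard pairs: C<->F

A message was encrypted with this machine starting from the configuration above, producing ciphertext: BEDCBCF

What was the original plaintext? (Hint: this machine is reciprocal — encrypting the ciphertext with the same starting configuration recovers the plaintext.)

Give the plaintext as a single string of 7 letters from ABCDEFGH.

Char 1 ('B'): step: R->0, L->4 (L advanced); B->plug->B->R->H->L->D->refl->F->L'->G->R'->H->plug->H
Char 2 ('E'): step: R->1, L=4; E->plug->E->R->B->L->E->refl->C->L'->D->R'->C->plug->F
Char 3 ('D'): step: R->2, L=4; D->plug->D->R->A->L->H->refl->B->L'->C->R'->B->plug->B
Char 4 ('C'): step: R->3, L=4; C->plug->F->R->C->L->B->refl->H->L'->A->R'->D->plug->D
Char 5 ('B'): step: R->4, L=4; B->plug->B->R->G->L->F->refl->D->L'->H->R'->C->plug->F
Char 6 ('C'): step: R->5, L=4; C->plug->F->R->D->L->C->refl->E->L'->B->R'->C->plug->F
Char 7 ('F'): step: R->6, L=4; F->plug->C->R->H->L->D->refl->F->L'->G->R'->F->plug->C

Answer: HFBDFFC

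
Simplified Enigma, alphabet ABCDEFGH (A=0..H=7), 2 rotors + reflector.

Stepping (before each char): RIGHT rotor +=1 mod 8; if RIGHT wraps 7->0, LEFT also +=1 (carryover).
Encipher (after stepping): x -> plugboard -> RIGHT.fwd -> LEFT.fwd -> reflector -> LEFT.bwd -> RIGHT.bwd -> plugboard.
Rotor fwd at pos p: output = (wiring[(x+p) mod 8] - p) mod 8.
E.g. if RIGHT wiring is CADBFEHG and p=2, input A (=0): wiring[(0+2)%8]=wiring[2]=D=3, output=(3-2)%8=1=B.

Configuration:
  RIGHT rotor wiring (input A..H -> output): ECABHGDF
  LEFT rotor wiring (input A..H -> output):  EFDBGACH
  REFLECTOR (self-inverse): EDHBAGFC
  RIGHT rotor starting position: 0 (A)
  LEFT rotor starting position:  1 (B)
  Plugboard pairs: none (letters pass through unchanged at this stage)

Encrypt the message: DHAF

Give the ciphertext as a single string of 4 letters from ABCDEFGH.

Answer: HGCA

Derivation:
Char 1 ('D'): step: R->1, L=1; D->plug->D->R->G->L->G->refl->F->L'->D->R'->H->plug->H
Char 2 ('H'): step: R->2, L=1; H->plug->H->R->A->L->E->refl->A->L'->C->R'->G->plug->G
Char 3 ('A'): step: R->3, L=1; A->plug->A->R->G->L->G->refl->F->L'->D->R'->C->plug->C
Char 4 ('F'): step: R->4, L=1; F->plug->F->R->G->L->G->refl->F->L'->D->R'->A->plug->A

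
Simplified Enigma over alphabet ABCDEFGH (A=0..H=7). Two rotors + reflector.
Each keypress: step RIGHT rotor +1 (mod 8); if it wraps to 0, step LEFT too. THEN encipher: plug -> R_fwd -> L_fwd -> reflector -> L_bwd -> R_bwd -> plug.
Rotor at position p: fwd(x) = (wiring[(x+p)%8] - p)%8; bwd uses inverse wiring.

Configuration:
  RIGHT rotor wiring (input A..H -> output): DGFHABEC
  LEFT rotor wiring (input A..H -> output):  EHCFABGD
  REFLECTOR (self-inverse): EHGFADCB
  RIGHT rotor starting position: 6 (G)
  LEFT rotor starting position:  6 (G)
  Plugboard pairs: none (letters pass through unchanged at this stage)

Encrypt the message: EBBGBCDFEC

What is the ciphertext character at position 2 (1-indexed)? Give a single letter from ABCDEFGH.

Char 1 ('E'): step: R->7, L=6; E->plug->E->R->A->L->A->refl->E->L'->E->R'->B->plug->B
Char 2 ('B'): step: R->0, L->7 (L advanced); B->plug->B->R->G->L->C->refl->G->L'->E->R'->G->plug->G

G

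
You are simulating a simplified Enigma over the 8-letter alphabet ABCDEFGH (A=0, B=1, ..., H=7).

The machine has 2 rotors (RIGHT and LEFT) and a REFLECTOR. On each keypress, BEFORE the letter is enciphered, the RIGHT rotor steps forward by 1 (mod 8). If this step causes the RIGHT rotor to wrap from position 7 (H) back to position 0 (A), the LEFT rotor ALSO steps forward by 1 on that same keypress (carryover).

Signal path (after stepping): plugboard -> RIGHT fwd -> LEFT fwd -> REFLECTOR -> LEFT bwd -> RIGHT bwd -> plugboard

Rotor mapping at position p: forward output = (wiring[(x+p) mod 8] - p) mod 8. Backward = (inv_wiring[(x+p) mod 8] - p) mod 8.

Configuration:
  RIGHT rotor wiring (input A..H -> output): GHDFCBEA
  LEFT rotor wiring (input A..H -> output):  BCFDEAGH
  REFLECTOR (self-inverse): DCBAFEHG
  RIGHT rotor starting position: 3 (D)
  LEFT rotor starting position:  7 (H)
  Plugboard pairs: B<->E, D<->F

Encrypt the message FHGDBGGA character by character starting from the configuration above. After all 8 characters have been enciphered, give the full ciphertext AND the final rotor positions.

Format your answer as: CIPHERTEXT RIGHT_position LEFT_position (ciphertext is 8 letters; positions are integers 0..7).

Char 1 ('F'): step: R->4, L=7; F->plug->D->R->E->L->E->refl->F->L'->F->R'->B->plug->E
Char 2 ('H'): step: R->5, L=7; H->plug->H->R->F->L->F->refl->E->L'->E->R'->A->plug->A
Char 3 ('G'): step: R->6, L=7; G->plug->G->R->E->L->E->refl->F->L'->F->R'->E->plug->B
Char 4 ('D'): step: R->7, L=7; D->plug->F->R->D->L->G->refl->H->L'->H->R'->B->plug->E
Char 5 ('B'): step: R->0, L->0 (L advanced); B->plug->E->R->C->L->F->refl->E->L'->E->R'->G->plug->G
Char 6 ('G'): step: R->1, L=0; G->plug->G->R->H->L->H->refl->G->L'->G->R'->A->plug->A
Char 7 ('G'): step: R->2, L=0; G->plug->G->R->E->L->E->refl->F->L'->C->R'->E->plug->B
Char 8 ('A'): step: R->3, L=0; A->plug->A->R->C->L->F->refl->E->L'->E->R'->G->plug->G
Final: ciphertext=EABEGABG, RIGHT=3, LEFT=0

Answer: EABEGABG 3 0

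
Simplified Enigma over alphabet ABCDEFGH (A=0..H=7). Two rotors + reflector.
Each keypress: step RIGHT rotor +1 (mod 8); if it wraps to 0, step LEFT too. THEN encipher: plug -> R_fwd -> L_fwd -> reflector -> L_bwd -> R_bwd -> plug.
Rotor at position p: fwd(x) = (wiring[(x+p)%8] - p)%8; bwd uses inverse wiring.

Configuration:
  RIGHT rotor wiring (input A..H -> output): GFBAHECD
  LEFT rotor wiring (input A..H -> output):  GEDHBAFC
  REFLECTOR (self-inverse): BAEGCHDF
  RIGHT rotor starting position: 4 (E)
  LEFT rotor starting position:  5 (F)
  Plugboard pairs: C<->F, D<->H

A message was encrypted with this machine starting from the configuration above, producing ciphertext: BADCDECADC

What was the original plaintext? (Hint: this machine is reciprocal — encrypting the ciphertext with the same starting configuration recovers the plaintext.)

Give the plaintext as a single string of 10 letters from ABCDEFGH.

Char 1 ('B'): step: R->5, L=5; B->plug->B->R->F->L->G->refl->D->L'->A->R'->E->plug->E
Char 2 ('A'): step: R->6, L=5; A->plug->A->R->E->L->H->refl->F->L'->C->R'->F->plug->C
Char 3 ('D'): step: R->7, L=5; D->plug->H->R->D->L->B->refl->A->L'->B->R'->E->plug->E
Char 4 ('C'): step: R->0, L->6 (L advanced); C->plug->F->R->E->L->F->refl->H->L'->A->R'->D->plug->H
Char 5 ('D'): step: R->1, L=6; D->plug->H->R->F->L->B->refl->A->L'->C->R'->G->plug->G
Char 6 ('E'): step: R->2, L=6; E->plug->E->R->A->L->H->refl->F->L'->E->R'->G->plug->G
Char 7 ('C'): step: R->3, L=6; C->plug->F->R->D->L->G->refl->D->L'->G->R'->H->plug->D
Char 8 ('A'): step: R->4, L=6; A->plug->A->R->D->L->G->refl->D->L'->G->R'->C->plug->F
Char 9 ('D'): step: R->5, L=6; D->plug->H->R->C->L->A->refl->B->L'->F->R'->B->plug->B
Char 10 ('C'): step: R->6, L=6; C->plug->F->R->C->L->A->refl->B->L'->F->R'->B->plug->B

Answer: ECEHGGDFBB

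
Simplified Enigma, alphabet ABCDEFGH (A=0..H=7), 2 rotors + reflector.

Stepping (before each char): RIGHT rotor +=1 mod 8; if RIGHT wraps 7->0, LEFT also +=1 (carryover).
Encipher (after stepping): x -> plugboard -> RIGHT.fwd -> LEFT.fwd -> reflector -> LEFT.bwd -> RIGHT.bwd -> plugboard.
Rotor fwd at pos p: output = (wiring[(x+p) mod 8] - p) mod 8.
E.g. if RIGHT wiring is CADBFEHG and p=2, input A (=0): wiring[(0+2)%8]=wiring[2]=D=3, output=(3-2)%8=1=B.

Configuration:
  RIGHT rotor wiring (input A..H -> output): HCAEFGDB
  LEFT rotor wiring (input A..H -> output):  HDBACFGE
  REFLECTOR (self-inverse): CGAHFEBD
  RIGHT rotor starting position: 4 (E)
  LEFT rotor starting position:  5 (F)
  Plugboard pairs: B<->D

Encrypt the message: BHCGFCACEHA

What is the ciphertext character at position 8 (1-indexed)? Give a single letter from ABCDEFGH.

Char 1 ('B'): step: R->5, L=5; B->plug->D->R->C->L->H->refl->D->L'->G->R'->B->plug->D
Char 2 ('H'): step: R->6, L=5; H->plug->H->R->A->L->A->refl->C->L'->D->R'->B->plug->D
Char 3 ('C'): step: R->7, L=5; C->plug->C->R->D->L->C->refl->A->L'->A->R'->B->plug->D
Char 4 ('G'): step: R->0, L->6 (L advanced); G->plug->G->R->D->L->F->refl->E->L'->G->R'->F->plug->F
Char 5 ('F'): step: R->1, L=6; F->plug->F->R->C->L->B->refl->G->L'->B->R'->A->plug->A
Char 6 ('C'): step: R->2, L=6; C->plug->C->R->D->L->F->refl->E->L'->G->R'->A->plug->A
Char 7 ('A'): step: R->3, L=6; A->plug->A->R->B->L->G->refl->B->L'->C->R'->B->plug->D
Char 8 ('C'): step: R->4, L=6; C->plug->C->R->H->L->H->refl->D->L'->E->R'->G->plug->G

G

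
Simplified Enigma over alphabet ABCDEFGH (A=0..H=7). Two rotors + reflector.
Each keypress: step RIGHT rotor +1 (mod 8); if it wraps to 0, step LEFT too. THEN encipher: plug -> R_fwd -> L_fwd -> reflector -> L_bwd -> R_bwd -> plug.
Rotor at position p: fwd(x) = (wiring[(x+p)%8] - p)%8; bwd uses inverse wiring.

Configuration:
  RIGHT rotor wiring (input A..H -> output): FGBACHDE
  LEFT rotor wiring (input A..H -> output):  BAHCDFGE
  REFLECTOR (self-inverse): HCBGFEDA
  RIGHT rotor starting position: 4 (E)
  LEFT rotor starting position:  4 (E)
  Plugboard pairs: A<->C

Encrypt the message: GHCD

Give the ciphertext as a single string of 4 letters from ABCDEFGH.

Answer: DFHE

Derivation:
Char 1 ('G'): step: R->5, L=4; G->plug->G->R->D->L->A->refl->H->L'->A->R'->D->plug->D
Char 2 ('H'): step: R->6, L=4; H->plug->H->R->B->L->B->refl->C->L'->C->R'->F->plug->F
Char 3 ('C'): step: R->7, L=4; C->plug->A->R->F->L->E->refl->F->L'->E->R'->H->plug->H
Char 4 ('D'): step: R->0, L->5 (L advanced); D->plug->D->R->A->L->A->refl->H->L'->C->R'->E->plug->E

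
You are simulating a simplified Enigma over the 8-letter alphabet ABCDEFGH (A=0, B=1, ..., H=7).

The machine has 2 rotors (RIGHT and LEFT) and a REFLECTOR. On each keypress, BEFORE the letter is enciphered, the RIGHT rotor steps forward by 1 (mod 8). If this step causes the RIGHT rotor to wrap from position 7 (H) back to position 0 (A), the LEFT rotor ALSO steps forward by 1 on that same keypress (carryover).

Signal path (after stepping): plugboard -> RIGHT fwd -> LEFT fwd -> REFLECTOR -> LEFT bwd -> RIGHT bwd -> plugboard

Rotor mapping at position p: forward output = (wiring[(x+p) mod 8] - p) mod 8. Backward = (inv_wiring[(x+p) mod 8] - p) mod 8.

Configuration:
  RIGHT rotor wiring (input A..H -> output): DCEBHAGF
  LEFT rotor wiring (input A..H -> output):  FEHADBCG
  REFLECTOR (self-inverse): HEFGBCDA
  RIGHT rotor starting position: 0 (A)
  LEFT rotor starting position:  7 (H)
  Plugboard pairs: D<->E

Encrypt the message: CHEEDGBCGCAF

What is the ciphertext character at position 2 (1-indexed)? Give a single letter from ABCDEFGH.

Char 1 ('C'): step: R->1, L=7; C->plug->C->R->A->L->H->refl->A->L'->D->R'->B->plug->B
Char 2 ('H'): step: R->2, L=7; H->plug->H->R->A->L->H->refl->A->L'->D->R'->F->plug->F

F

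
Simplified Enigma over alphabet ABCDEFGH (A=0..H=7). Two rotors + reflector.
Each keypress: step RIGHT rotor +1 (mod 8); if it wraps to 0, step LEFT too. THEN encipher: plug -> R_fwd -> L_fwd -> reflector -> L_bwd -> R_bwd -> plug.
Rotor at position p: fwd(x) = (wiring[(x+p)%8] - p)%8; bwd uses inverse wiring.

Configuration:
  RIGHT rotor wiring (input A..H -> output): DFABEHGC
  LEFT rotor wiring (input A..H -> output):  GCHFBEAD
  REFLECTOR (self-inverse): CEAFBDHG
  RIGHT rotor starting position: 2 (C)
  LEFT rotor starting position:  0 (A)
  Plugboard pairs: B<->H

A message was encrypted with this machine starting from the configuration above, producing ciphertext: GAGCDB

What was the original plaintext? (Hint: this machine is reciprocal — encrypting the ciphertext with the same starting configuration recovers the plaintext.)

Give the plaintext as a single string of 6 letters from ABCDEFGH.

Char 1 ('G'): step: R->3, L=0; G->plug->G->R->C->L->H->refl->G->L'->A->R'->F->plug->F
Char 2 ('A'): step: R->4, L=0; A->plug->A->R->A->L->G->refl->H->L'->C->R'->C->plug->C
Char 3 ('G'): step: R->5, L=0; G->plug->G->R->E->L->B->refl->E->L'->F->R'->C->plug->C
Char 4 ('C'): step: R->6, L=0; C->plug->C->R->F->L->E->refl->B->L'->E->R'->B->plug->H
Char 5 ('D'): step: R->7, L=0; D->plug->D->R->B->L->C->refl->A->L'->G->R'->C->plug->C
Char 6 ('B'): step: R->0, L->1 (L advanced); B->plug->H->R->C->L->E->refl->B->L'->A->R'->C->plug->C

Answer: FCCHCC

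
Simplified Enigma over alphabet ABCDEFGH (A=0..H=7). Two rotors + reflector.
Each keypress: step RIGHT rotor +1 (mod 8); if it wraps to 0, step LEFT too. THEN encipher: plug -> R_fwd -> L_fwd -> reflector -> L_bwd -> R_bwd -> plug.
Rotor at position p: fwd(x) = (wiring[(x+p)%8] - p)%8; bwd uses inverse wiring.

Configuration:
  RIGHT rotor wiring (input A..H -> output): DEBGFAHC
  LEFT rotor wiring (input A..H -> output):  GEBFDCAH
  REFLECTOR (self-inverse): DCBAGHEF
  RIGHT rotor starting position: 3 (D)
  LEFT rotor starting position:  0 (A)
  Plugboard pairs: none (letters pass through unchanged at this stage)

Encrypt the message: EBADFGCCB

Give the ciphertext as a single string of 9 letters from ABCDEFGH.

Answer: CCFCCBBEC

Derivation:
Char 1 ('E'): step: R->4, L=0; E->plug->E->R->H->L->H->refl->F->L'->D->R'->C->plug->C
Char 2 ('B'): step: R->5, L=0; B->plug->B->R->C->L->B->refl->C->L'->F->R'->C->plug->C
Char 3 ('A'): step: R->6, L=0; A->plug->A->R->B->L->E->refl->G->L'->A->R'->F->plug->F
Char 4 ('D'): step: R->7, L=0; D->plug->D->R->C->L->B->refl->C->L'->F->R'->C->plug->C
Char 5 ('F'): step: R->0, L->1 (L advanced); F->plug->F->R->A->L->D->refl->A->L'->B->R'->C->plug->C
Char 6 ('G'): step: R->1, L=1; G->plug->G->R->B->L->A->refl->D->L'->A->R'->B->plug->B
Char 7 ('C'): step: R->2, L=1; C->plug->C->R->D->L->C->refl->B->L'->E->R'->B->plug->B
Char 8 ('C'): step: R->3, L=1; C->plug->C->R->F->L->H->refl->F->L'->H->R'->E->plug->E
Char 9 ('B'): step: R->4, L=1; B->plug->B->R->E->L->B->refl->C->L'->D->R'->C->plug->C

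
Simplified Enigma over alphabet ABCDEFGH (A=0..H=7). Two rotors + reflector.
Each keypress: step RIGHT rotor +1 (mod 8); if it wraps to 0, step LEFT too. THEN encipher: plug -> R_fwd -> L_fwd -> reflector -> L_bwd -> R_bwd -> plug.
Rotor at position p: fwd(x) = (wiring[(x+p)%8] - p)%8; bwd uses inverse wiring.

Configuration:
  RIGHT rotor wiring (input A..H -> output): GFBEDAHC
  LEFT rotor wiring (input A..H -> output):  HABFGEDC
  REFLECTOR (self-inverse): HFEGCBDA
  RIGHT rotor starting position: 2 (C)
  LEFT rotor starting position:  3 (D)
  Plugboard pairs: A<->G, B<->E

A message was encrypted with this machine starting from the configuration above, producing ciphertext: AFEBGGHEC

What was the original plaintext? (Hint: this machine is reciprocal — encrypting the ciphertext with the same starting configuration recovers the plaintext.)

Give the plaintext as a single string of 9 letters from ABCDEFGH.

Answer: HGHEFAECE

Derivation:
Char 1 ('A'): step: R->3, L=3; A->plug->G->R->C->L->B->refl->F->L'->G->R'->H->plug->H
Char 2 ('F'): step: R->4, L=3; F->plug->F->R->B->L->D->refl->G->L'->H->R'->A->plug->G
Char 3 ('E'): step: R->5, L=3; E->plug->B->R->C->L->B->refl->F->L'->G->R'->H->plug->H
Char 4 ('B'): step: R->6, L=3; B->plug->E->R->D->L->A->refl->H->L'->E->R'->B->plug->E
Char 5 ('G'): step: R->7, L=3; G->plug->A->R->D->L->A->refl->H->L'->E->R'->F->plug->F
Char 6 ('G'): step: R->0, L->4 (L advanced); G->plug->A->R->G->L->F->refl->B->L'->H->R'->G->plug->A
Char 7 ('H'): step: R->1, L=4; H->plug->H->R->F->L->E->refl->C->L'->A->R'->B->plug->E
Char 8 ('E'): step: R->2, L=4; E->plug->B->R->C->L->H->refl->A->L'->B->R'->C->plug->C
Char 9 ('C'): step: R->3, L=4; C->plug->C->R->F->L->E->refl->C->L'->A->R'->B->plug->E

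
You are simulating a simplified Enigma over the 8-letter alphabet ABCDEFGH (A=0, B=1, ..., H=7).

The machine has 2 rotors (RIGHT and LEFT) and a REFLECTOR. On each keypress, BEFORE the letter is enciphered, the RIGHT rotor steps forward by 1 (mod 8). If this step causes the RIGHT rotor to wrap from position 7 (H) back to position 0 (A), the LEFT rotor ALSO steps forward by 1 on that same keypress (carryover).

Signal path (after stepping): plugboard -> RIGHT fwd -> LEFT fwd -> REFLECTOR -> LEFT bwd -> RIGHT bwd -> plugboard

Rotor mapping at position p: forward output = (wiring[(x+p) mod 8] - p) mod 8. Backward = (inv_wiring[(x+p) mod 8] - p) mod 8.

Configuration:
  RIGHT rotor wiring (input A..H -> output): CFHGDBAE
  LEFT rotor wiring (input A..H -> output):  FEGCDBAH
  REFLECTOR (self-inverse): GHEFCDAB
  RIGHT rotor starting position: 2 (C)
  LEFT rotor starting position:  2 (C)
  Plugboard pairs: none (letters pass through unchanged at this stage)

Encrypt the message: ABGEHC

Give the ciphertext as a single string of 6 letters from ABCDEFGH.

Answer: GEACFE

Derivation:
Char 1 ('A'): step: R->3, L=2; A->plug->A->R->D->L->H->refl->B->L'->C->R'->G->plug->G
Char 2 ('B'): step: R->4, L=2; B->plug->B->R->F->L->F->refl->D->L'->G->R'->E->plug->E
Char 3 ('G'): step: R->5, L=2; G->plug->G->R->B->L->A->refl->G->L'->E->R'->A->plug->A
Char 4 ('E'): step: R->6, L=2; E->plug->E->R->B->L->A->refl->G->L'->E->R'->C->plug->C
Char 5 ('H'): step: R->7, L=2; H->plug->H->R->B->L->A->refl->G->L'->E->R'->F->plug->F
Char 6 ('C'): step: R->0, L->3 (L advanced); C->plug->C->R->H->L->D->refl->F->L'->D->R'->E->plug->E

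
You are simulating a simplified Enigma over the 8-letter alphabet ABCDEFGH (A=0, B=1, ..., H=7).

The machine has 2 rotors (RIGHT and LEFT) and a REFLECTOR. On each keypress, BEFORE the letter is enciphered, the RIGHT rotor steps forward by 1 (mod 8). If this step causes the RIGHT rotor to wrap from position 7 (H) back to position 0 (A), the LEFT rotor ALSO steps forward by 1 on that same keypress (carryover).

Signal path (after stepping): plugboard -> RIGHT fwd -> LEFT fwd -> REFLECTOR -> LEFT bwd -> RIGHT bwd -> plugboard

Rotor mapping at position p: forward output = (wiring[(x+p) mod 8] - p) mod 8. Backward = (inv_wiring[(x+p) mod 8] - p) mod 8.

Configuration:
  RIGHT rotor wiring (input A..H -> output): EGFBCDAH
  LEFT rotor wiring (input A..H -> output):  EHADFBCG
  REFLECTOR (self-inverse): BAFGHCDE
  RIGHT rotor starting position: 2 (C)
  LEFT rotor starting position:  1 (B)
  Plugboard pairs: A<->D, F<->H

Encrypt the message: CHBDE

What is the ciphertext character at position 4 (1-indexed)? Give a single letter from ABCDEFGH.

Char 1 ('C'): step: R->3, L=1; C->plug->C->R->A->L->G->refl->D->L'->H->R'->B->plug->B
Char 2 ('H'): step: R->4, L=1; H->plug->F->R->C->L->C->refl->F->L'->G->R'->A->plug->D
Char 3 ('B'): step: R->5, L=1; B->plug->B->R->D->L->E->refl->H->L'->B->R'->E->plug->E
Char 4 ('D'): step: R->6, L=1; D->plug->A->R->C->L->C->refl->F->L'->G->R'->C->plug->C

C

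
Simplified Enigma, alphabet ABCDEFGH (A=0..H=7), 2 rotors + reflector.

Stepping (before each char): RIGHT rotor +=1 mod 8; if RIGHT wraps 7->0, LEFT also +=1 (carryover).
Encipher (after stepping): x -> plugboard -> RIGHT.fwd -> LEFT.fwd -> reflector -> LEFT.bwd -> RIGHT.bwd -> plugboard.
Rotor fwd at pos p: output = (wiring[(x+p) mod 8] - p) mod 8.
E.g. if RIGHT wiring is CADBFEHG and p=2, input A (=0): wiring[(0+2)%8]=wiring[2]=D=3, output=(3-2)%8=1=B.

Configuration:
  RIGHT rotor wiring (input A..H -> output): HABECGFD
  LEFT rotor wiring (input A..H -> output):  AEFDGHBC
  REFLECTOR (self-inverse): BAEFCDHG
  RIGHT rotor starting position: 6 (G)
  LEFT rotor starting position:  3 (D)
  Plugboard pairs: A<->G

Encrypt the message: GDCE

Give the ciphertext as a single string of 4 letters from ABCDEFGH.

Char 1 ('G'): step: R->7, L=3; G->plug->A->R->E->L->H->refl->G->L'->D->R'->F->plug->F
Char 2 ('D'): step: R->0, L->4 (L advanced); D->plug->D->R->E->L->E->refl->C->L'->A->R'->B->plug->B
Char 3 ('C'): step: R->1, L=4; C->plug->C->R->D->L->G->refl->H->L'->H->R'->A->plug->G
Char 4 ('E'): step: R->2, L=4; E->plug->E->R->D->L->G->refl->H->L'->H->R'->A->plug->G

Answer: FBGG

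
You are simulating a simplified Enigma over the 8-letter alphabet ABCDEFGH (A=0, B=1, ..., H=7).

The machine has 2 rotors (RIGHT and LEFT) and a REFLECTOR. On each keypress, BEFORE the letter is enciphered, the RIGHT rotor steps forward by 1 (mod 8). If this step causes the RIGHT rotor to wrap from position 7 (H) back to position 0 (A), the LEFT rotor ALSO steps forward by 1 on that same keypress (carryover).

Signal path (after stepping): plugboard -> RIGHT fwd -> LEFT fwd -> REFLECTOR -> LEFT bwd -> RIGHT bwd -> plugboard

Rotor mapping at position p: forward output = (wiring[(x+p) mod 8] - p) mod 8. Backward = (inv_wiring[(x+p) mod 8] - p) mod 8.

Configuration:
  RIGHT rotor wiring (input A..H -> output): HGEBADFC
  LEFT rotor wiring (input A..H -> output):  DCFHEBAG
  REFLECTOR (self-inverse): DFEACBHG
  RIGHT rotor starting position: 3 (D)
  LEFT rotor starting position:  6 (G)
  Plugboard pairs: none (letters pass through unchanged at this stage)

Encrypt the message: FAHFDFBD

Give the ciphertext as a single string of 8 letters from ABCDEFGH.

Char 1 ('F'): step: R->4, L=6; F->plug->F->R->C->L->F->refl->B->L'->F->R'->H->plug->H
Char 2 ('A'): step: R->5, L=6; A->plug->A->R->G->L->G->refl->H->L'->E->R'->G->plug->G
Char 3 ('H'): step: R->6, L=6; H->plug->H->R->F->L->B->refl->F->L'->C->R'->G->plug->G
Char 4 ('F'): step: R->7, L=6; F->plug->F->R->B->L->A->refl->D->L'->H->R'->C->plug->C
Char 5 ('D'): step: R->0, L->7 (L advanced); D->plug->D->R->B->L->E->refl->C->L'->G->R'->B->plug->B
Char 6 ('F'): step: R->1, L=7; F->plug->F->R->E->L->A->refl->D->L'->C->R'->E->plug->E
Char 7 ('B'): step: R->2, L=7; B->plug->B->R->H->L->B->refl->F->L'->F->R'->G->plug->G
Char 8 ('D'): step: R->3, L=7; D->plug->D->R->C->L->D->refl->A->L'->E->R'->F->plug->F

Answer: HGGCBEGF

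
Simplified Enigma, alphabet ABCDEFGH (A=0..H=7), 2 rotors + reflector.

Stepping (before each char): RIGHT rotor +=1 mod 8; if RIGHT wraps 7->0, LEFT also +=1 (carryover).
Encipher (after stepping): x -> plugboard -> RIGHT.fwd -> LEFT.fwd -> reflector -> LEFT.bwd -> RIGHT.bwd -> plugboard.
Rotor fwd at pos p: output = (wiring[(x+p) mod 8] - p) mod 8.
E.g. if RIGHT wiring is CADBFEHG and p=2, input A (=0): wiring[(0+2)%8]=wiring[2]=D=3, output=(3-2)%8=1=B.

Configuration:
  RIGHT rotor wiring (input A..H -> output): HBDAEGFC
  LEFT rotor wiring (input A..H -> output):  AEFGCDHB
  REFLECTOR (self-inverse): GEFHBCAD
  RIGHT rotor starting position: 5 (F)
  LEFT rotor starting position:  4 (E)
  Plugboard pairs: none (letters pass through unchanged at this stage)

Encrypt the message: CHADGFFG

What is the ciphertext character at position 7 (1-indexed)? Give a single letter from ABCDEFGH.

Char 1 ('C'): step: R->6, L=4; C->plug->C->R->B->L->H->refl->D->L'->C->R'->F->plug->F
Char 2 ('H'): step: R->7, L=4; H->plug->H->R->G->L->B->refl->E->L'->E->R'->D->plug->D
Char 3 ('A'): step: R->0, L->5 (L advanced); A->plug->A->R->H->L->F->refl->C->L'->B->R'->B->plug->B
Char 4 ('D'): step: R->1, L=5; D->plug->D->R->D->L->D->refl->H->L'->E->R'->F->plug->F
Char 5 ('G'): step: R->2, L=5; G->plug->G->R->F->L->A->refl->G->L'->A->R'->F->plug->F
Char 6 ('F'): step: R->3, L=5; F->plug->F->R->E->L->H->refl->D->L'->D->R'->C->plug->C
Char 7 ('F'): step: R->4, L=5; F->plug->F->R->F->L->A->refl->G->L'->A->R'->A->plug->A

A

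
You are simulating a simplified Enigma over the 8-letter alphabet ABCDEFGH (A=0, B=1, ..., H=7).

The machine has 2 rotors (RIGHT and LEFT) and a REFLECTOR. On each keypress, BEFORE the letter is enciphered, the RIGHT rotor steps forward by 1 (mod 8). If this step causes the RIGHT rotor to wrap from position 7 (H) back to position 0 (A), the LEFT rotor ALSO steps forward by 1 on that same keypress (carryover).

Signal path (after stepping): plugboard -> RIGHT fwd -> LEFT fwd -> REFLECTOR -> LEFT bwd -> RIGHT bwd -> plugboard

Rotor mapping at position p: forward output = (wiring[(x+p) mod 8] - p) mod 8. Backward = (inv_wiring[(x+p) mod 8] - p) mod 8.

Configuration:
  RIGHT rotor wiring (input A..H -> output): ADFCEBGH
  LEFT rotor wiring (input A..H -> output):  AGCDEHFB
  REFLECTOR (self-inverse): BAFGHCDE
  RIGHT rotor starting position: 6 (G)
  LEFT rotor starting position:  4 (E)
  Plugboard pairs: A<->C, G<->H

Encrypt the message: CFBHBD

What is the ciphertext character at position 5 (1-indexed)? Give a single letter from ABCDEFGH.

Char 1 ('C'): step: R->7, L=4; C->plug->A->R->A->L->A->refl->B->L'->C->R'->G->plug->H
Char 2 ('F'): step: R->0, L->5 (L advanced); F->plug->F->R->B->L->A->refl->B->L'->E->R'->E->plug->E
Char 3 ('B'): step: R->1, L=5; B->plug->B->R->E->L->B->refl->A->L'->B->R'->C->plug->A
Char 4 ('H'): step: R->2, L=5; H->plug->G->R->G->L->G->refl->D->L'->D->R'->A->plug->C
Char 5 ('B'): step: R->3, L=5; B->plug->B->R->B->L->A->refl->B->L'->E->R'->E->plug->E

E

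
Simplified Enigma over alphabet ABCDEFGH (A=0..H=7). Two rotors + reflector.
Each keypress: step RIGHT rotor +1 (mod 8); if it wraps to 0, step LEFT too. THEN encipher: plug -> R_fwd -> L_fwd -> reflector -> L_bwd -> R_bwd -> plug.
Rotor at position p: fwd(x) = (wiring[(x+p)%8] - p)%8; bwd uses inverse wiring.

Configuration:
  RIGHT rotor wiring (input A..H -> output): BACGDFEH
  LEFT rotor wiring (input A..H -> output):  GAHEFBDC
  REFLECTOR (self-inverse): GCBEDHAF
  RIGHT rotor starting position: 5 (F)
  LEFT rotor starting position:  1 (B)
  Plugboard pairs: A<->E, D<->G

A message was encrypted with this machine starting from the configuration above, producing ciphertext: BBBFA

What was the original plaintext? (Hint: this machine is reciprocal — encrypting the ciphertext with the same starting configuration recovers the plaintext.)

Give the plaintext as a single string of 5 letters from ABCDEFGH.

Char 1 ('B'): step: R->6, L=1; B->plug->B->R->B->L->G->refl->A->L'->E->R'->E->plug->A
Char 2 ('B'): step: R->7, L=1; B->plug->B->R->C->L->D->refl->E->L'->D->R'->D->plug->G
Char 3 ('B'): step: R->0, L->2 (L advanced); B->plug->B->R->A->L->F->refl->H->L'->D->R'->E->plug->A
Char 4 ('F'): step: R->1, L=2; F->plug->F->R->D->L->H->refl->F->L'->A->R'->H->plug->H
Char 5 ('A'): step: R->2, L=2; A->plug->E->R->C->L->D->refl->E->L'->G->R'->H->plug->H

Answer: AGAHH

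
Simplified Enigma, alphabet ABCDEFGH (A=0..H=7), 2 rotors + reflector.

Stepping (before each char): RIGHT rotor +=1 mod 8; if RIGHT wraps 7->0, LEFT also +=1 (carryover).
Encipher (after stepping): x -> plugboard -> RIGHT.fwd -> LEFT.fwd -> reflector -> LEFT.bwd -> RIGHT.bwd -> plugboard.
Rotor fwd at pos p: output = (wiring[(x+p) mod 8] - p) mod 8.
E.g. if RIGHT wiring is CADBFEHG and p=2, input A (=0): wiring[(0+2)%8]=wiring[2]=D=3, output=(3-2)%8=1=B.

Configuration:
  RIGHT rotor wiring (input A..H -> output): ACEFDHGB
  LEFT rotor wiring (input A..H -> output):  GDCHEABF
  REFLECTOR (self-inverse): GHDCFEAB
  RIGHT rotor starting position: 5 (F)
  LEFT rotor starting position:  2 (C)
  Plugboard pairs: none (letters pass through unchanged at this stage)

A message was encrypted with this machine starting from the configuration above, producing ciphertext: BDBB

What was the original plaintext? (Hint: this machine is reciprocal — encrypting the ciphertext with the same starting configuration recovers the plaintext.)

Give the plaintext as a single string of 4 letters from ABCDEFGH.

Char 1 ('B'): step: R->6, L=2; B->plug->B->R->D->L->G->refl->A->L'->A->R'->A->plug->A
Char 2 ('D'): step: R->7, L=2; D->plug->D->R->F->L->D->refl->C->L'->C->R'->A->plug->A
Char 3 ('B'): step: R->0, L->3 (L advanced); B->plug->B->R->C->L->F->refl->E->L'->A->R'->A->plug->A
Char 4 ('B'): step: R->1, L=3; B->plug->B->R->D->L->G->refl->A->L'->G->R'->E->plug->E

Answer: AAAE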